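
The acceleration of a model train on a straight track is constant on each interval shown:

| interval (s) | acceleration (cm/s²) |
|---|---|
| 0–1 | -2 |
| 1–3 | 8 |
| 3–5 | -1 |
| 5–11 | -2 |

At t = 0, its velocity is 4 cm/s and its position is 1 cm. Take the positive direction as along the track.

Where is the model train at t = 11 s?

On each constant-a segment, Δv = aΔt and Δx = v₀Δt + ½aΔt²; chain segment to segment.
0–1 s: v starts 4 cm/s; Δx = 4·1 + ½·-2·1² = 3 cm; v ends 2 cm/s.
1–3 s: v starts 2 cm/s; Δx = 2·2 + ½·8·2² = 20 cm; v ends 18 cm/s.
3–5 s: v starts 18 cm/s; Δx = 18·2 + ½·-1·2² = 34 cm; v ends 16 cm/s.
5–11 s: v starts 16 cm/s; Δx = 16·6 + ½·-2·6² = 60 cm; v ends 4 cm/s.
x(11) = 1 + Σ Δx = 118 cm.

118 cm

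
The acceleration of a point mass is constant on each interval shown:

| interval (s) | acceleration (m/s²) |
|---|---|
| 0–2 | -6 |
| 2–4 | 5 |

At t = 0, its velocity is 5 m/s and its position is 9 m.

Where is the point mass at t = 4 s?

On each constant-a segment, Δv = aΔt and Δx = v₀Δt + ½aΔt²; chain segment to segment.
0–2 s: v starts 5 m/s; Δx = 5·2 + ½·-6·2² = -2 m; v ends -7 m/s.
2–4 s: v starts -7 m/s; Δx = -7·2 + ½·5·2² = -4 m; v ends 3 m/s.
x(4) = 9 + Σ Δx = 3 m.

3 m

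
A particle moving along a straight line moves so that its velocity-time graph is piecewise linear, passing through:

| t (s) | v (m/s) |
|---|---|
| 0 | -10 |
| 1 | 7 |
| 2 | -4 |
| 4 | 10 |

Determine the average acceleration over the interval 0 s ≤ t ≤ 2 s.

Average acceleration = Δv/Δt = (-4 − -10)/(2 − 0) = 3 m/s².

3 m/s²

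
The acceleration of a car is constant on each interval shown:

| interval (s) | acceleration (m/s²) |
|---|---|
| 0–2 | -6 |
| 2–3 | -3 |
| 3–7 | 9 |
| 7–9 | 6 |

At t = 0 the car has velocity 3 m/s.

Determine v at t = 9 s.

Δv equals the area under the a-t graph; then v = v₀ + Δv.
0–2 s: -6 × 2 = -12 m/s
2–3 s: -3 × 1 = -3 m/s
3–7 s: 9 × 4 = 36 m/s
7–9 s: 6 × 2 = 12 m/s
Δv = 33 m/s, so v(9) = 3 + (33) = 36 m/s.

36 m/s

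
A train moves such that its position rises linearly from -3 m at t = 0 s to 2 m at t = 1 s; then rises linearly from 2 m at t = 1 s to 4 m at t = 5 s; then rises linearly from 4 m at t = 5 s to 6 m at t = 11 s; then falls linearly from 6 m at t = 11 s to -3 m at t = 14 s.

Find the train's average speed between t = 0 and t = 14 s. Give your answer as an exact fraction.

Average speed = (total path length)/(elapsed time); on a piecewise-linear x-t graph the path length is Σ|Δx|.
0–1 s: |Δx| = |2 − -3| = 5 m
1–5 s: |Δx| = |4 − 2| = 2 m
5–11 s: |Δx| = |6 − 4| = 2 m
11–14 s: |Δx| = |-3 − 6| = 9 m
Total path = 18 m; average speed = 18/14 = 9/7 m/s.

9/7 m/s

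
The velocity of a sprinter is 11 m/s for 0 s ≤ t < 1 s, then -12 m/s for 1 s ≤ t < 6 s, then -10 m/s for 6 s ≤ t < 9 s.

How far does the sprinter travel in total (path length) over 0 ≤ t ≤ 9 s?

101 m

Total distance travelled is ∫|v| dt — sum the magnitudes of each area piece.
0–1 s: |11| × 1 = 11 m
1–6 s: |-12| × 5 = 60 m
6–9 s: |-10| × 3 = 30 m
Total distance = 101 m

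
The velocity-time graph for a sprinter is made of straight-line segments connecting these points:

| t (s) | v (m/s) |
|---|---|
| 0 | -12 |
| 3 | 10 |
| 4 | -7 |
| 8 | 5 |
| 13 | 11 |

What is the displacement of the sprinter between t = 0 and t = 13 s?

34.5 m

Displacement is the signed area under the v-t curve.
0–3 s: ½(-12 + 10)(3) = -3 m
3–4 s: ½(10 + -7)(1) = 1.5 m
4–8 s: ½(-7 + 5)(4) = -4 m
8–13 s: ½(5 + 11)(5) = 40 m
Net displacement = 34.5 m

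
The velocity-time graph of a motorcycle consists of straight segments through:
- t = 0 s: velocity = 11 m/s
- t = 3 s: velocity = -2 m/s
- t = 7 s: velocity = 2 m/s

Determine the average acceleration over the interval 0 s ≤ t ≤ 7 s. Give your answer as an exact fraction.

-9/7 m/s²

Average acceleration = Δv/Δt = (2 − 11)/(7 − 0) = -9/7 m/s².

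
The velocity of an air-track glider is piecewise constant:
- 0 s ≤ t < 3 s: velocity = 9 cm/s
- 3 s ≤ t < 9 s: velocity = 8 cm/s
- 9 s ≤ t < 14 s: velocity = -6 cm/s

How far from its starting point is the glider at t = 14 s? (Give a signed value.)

45 cm

Displacement is the signed area under the v-t curve.
0–3 s: 9 × 3 = 27 cm
3–9 s: 8 × 6 = 48 cm
9–14 s: -6 × 5 = -30 cm
Net displacement = 45 cm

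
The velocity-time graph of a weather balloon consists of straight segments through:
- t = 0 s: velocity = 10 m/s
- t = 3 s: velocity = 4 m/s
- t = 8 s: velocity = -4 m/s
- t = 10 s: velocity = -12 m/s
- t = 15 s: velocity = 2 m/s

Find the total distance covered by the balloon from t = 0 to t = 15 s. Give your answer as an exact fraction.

Total distance travelled is ∫|v| dt — sum the magnitudes of each area piece.
0–3 s: |½(10 + 4)(3)| = 21 m
3–8 s: v = 0 at t = 5.5 s; triangle areas 5 + 5 = 10 m
8–10 s: |½(-4 + -12)(2)| = 16 m
10–15 s: v = 0 at t = 100/7 s; triangle areas 180/7 + 5/7 = 185/7 m
Total distance = 514/7 m

514/7 m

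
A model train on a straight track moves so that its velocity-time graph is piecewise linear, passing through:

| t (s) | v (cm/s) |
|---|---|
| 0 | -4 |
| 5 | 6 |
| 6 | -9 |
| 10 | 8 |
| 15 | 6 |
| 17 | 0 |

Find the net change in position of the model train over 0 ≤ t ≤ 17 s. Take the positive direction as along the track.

42.5 cm

Displacement is the signed area under the v-t curve.
0–5 s: ½(-4 + 6)(5) = 5 cm
5–6 s: ½(6 + -9)(1) = -1.5 cm
6–10 s: ½(-9 + 8)(4) = -2 cm
10–15 s: ½(8 + 6)(5) = 35 cm
15–17 s: ½(6 + 0)(2) = 6 cm
Net displacement = 42.5 cm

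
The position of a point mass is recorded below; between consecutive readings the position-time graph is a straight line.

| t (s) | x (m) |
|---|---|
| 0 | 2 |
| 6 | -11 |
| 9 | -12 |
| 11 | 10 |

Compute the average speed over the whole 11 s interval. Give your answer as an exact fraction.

36/11 m/s

Average speed = (total path length)/(elapsed time); on a piecewise-linear x-t graph the path length is Σ|Δx|.
0–6 s: |Δx| = |-11 − 2| = 13 m
6–9 s: |Δx| = |-12 − -11| = 1 m
9–11 s: |Δx| = |10 − -12| = 22 m
Total path = 36 m; average speed = 36/11 = 36/11 m/s.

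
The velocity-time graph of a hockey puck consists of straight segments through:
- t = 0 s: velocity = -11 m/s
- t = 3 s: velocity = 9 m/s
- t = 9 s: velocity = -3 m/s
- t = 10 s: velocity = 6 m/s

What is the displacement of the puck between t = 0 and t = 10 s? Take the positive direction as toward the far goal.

16.5 m

Net displacement equals the area under the velocity-time graph (areas below the axis count negative).
0–3 s: ½(-11 + 9)(3) = -3 m
3–9 s: ½(9 + -3)(6) = 18 m
9–10 s: ½(-3 + 6)(1) = 1.5 m
Net displacement = 16.5 m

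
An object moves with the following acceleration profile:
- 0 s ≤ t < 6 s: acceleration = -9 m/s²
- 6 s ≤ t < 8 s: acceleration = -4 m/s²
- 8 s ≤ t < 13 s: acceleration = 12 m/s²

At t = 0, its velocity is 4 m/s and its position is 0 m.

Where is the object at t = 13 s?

-386 m

On each constant-a segment, Δv = aΔt and Δx = v₀Δt + ½aΔt²; chain segment to segment.
0–6 s: v starts 4 m/s; Δx = 4·6 + ½·-9·6² = -138 m; v ends -50 m/s.
6–8 s: v starts -50 m/s; Δx = -50·2 + ½·-4·2² = -108 m; v ends -58 m/s.
8–13 s: v starts -58 m/s; Δx = -58·5 + ½·12·5² = -140 m; v ends 2 m/s.
x(13) = 0 + Σ Δx = -386 m.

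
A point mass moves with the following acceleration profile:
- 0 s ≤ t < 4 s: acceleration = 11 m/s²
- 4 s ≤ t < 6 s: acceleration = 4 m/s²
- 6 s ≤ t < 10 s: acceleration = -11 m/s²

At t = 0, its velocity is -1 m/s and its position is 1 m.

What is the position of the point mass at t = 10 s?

295 m

On each constant-a segment, Δv = aΔt and Δx = v₀Δt + ½aΔt²; chain segment to segment.
0–4 s: v starts -1 m/s; Δx = -1·4 + ½·11·4² = 84 m; v ends 43 m/s.
4–6 s: v starts 43 m/s; Δx = 43·2 + ½·4·2² = 94 m; v ends 51 m/s.
6–10 s: v starts 51 m/s; Δx = 51·4 + ½·-11·4² = 116 m; v ends 7 m/s.
x(10) = 1 + Σ Δx = 295 m.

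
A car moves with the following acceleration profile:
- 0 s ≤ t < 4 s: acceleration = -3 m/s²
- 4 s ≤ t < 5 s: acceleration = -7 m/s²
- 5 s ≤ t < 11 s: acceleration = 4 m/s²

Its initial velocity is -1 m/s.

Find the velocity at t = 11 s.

4 m/s

Δv equals the area under the a-t graph; then v = v₀ + Δv.
0–4 s: -3 × 4 = -12 m/s
4–5 s: -7 × 1 = -7 m/s
5–11 s: 4 × 6 = 24 m/s
Δv = 5 m/s, so v(11) = -1 + (5) = 4 m/s.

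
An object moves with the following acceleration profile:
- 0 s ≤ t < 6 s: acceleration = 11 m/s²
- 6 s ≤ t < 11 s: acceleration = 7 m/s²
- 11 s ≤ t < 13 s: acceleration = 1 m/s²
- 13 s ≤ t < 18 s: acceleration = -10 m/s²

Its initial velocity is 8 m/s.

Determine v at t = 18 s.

Δv equals the area under the a-t graph; then v = v₀ + Δv.
0–6 s: 11 × 6 = 66 m/s
6–11 s: 7 × 5 = 35 m/s
11–13 s: 1 × 2 = 2 m/s
13–18 s: -10 × 5 = -50 m/s
Δv = 53 m/s, so v(18) = 8 + (53) = 61 m/s.

61 m/s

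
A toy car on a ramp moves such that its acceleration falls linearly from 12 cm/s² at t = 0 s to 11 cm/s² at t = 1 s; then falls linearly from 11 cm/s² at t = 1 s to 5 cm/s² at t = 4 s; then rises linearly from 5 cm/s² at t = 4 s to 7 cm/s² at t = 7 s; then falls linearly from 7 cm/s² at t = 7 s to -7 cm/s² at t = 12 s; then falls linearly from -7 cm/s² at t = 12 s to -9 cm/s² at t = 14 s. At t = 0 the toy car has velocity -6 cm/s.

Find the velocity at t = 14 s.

Δv equals the area under the a-t graph; then v = v₀ + Δv.
0–1 s: ½(12 + 11)(1) = 11.5 cm/s
1–4 s: ½(11 + 5)(3) = 24 cm/s
4–7 s: ½(5 + 7)(3) = 18 cm/s
7–12 s: ½(7 + -7)(5) = 0 cm/s
12–14 s: ½(-7 + -9)(2) = -16 cm/s
Δv = 37.5 cm/s, so v(14) = -6 + (37.5) = 31.5 cm/s.

31.5 cm/s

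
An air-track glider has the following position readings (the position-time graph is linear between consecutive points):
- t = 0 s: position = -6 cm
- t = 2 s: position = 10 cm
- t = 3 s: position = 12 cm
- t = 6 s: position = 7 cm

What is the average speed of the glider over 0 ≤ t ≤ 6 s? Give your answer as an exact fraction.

23/6 cm/s

Average speed = (total path length)/(elapsed time); on a piecewise-linear x-t graph the path length is Σ|Δx|.
0–2 s: |Δx| = |10 − -6| = 16 cm
2–3 s: |Δx| = |12 − 10| = 2 cm
3–6 s: |Δx| = |7 − 12| = 5 cm
Total path = 23 cm; average speed = 23/6 = 23/6 cm/s.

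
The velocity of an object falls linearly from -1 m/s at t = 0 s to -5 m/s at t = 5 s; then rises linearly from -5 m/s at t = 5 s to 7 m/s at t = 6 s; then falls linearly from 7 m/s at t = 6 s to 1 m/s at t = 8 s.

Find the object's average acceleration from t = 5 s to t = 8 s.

2 m/s²

Average acceleration = Δv/Δt = (1 − -5)/(8 − 5) = 2 m/s².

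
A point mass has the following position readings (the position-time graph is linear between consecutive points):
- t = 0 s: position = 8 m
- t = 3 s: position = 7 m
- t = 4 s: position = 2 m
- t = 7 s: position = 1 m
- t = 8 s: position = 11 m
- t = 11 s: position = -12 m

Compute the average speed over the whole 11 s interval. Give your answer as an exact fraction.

40/11 m/s

Average speed = (total path length)/(elapsed time); on a piecewise-linear x-t graph the path length is Σ|Δx|.
0–3 s: |Δx| = |7 − 8| = 1 m
3–4 s: |Δx| = |2 − 7| = 5 m
4–7 s: |Δx| = |1 − 2| = 1 m
7–8 s: |Δx| = |11 − 1| = 10 m
8–11 s: |Δx| = |-12 − 11| = 23 m
Total path = 40 m; average speed = 40/11 = 40/11 m/s.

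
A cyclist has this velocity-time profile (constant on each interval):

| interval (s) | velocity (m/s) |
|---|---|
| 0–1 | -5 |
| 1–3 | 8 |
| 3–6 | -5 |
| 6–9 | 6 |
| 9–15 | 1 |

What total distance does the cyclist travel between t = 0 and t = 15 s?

Total distance travelled is ∫|v| dt — sum the magnitudes of each area piece.
0–1 s: |-5| × 1 = 5 m
1–3 s: |8| × 2 = 16 m
3–6 s: |-5| × 3 = 15 m
6–9 s: |6| × 3 = 18 m
9–15 s: |1| × 6 = 6 m
Total distance = 60 m

60 m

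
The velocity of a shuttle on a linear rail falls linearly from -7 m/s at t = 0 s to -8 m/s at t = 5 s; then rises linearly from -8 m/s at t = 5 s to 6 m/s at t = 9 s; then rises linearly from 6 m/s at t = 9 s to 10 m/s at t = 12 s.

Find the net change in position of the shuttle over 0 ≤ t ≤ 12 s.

Net displacement equals the area under the velocity-time graph (areas below the axis count negative).
0–5 s: ½(-7 + -8)(5) = -37.5 m
5–9 s: ½(-8 + 6)(4) = -4 m
9–12 s: ½(6 + 10)(3) = 24 m
Net displacement = -17.5 m

-17.5 m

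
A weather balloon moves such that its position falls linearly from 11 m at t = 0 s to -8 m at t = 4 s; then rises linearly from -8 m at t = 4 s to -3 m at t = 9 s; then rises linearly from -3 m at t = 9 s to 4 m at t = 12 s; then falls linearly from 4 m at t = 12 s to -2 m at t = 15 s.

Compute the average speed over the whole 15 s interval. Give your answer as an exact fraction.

37/15 m/s

Average speed = (total path length)/(elapsed time); on a piecewise-linear x-t graph the path length is Σ|Δx|.
0–4 s: |Δx| = |-8 − 11| = 19 m
4–9 s: |Δx| = |-3 − -8| = 5 m
9–12 s: |Δx| = |4 − -3| = 7 m
12–15 s: |Δx| = |-2 − 4| = 6 m
Total path = 37 m; average speed = 37/15 = 37/15 m/s.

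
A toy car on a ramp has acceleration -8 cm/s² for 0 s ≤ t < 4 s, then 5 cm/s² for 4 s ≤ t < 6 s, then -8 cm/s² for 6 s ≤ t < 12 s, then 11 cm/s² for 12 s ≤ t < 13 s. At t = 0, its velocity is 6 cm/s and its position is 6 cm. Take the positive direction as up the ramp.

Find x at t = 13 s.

On each constant-a segment, Δv = aΔt and Δx = v₀Δt + ½aΔt²; chain segment to segment.
0–4 s: v starts 6 cm/s; Δx = 6·4 + ½·-8·4² = -40 cm; v ends -26 cm/s.
4–6 s: v starts -26 cm/s; Δx = -26·2 + ½·5·2² = -42 cm; v ends -16 cm/s.
6–12 s: v starts -16 cm/s; Δx = -16·6 + ½·-8·6² = -240 cm; v ends -64 cm/s.
12–13 s: v starts -64 cm/s; Δx = -64·1 + ½·11·1² = -58.5 cm; v ends -53 cm/s.
x(13) = 6 + Σ Δx = -374.5 cm.

-374.5 cm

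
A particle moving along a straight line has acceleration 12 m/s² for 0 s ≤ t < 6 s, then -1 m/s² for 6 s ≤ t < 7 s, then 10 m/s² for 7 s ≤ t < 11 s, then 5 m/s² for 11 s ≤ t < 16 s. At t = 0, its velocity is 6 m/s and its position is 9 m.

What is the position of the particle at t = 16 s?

1374 m

On each constant-a segment, Δv = aΔt and Δx = v₀Δt + ½aΔt²; chain segment to segment.
0–6 s: v starts 6 m/s; Δx = 6·6 + ½·12·6² = 252 m; v ends 78 m/s.
6–7 s: v starts 78 m/s; Δx = 78·1 + ½·-1·1² = 77.5 m; v ends 77 m/s.
7–11 s: v starts 77 m/s; Δx = 77·4 + ½·10·4² = 388 m; v ends 117 m/s.
11–16 s: v starts 117 m/s; Δx = 117·5 + ½·5·5² = 647.5 m; v ends 142 m/s.
x(16) = 9 + Σ Δx = 1374 m.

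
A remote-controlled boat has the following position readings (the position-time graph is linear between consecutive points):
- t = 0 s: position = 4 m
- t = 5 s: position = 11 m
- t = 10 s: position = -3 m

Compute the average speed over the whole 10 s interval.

2.1 m/s

Average speed = (total path length)/(elapsed time); on a piecewise-linear x-t graph the path length is Σ|Δx|.
0–5 s: |Δx| = |11 − 4| = 7 m
5–10 s: |Δx| = |-3 − 11| = 14 m
Total path = 21 m; average speed = 21/10 = 2.1 m/s.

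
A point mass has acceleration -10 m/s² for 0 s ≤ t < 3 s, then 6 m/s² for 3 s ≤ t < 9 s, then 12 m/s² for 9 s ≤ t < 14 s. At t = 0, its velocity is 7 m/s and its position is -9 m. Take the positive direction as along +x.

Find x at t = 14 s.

On each constant-a segment, Δv = aΔt and Δx = v₀Δt + ½aΔt²; chain segment to segment.
0–3 s: v starts 7 m/s; Δx = 7·3 + ½·-10·3² = -24 m; v ends -23 m/s.
3–9 s: v starts -23 m/s; Δx = -23·6 + ½·6·6² = -30 m; v ends 13 m/s.
9–14 s: v starts 13 m/s; Δx = 13·5 + ½·12·5² = 215 m; v ends 73 m/s.
x(14) = -9 + Σ Δx = 152 m.

152 m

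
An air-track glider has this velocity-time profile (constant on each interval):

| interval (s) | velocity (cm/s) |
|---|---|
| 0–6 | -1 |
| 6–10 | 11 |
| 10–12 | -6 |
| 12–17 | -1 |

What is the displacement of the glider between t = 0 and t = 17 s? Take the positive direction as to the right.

Net displacement equals the area under the velocity-time graph (areas below the axis count negative).
0–6 s: -1 × 6 = -6 cm
6–10 s: 11 × 4 = 44 cm
10–12 s: -6 × 2 = -12 cm
12–17 s: -1 × 5 = -5 cm
Net displacement = 21 cm

21 cm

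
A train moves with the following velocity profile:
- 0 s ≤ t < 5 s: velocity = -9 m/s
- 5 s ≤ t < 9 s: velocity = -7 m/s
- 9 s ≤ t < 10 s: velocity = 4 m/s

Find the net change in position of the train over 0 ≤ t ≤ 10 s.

-69 m

Net displacement equals the area under the velocity-time graph (areas below the axis count negative).
0–5 s: -9 × 5 = -45 m
5–9 s: -7 × 4 = -28 m
9–10 s: 4 × 1 = 4 m
Net displacement = -69 m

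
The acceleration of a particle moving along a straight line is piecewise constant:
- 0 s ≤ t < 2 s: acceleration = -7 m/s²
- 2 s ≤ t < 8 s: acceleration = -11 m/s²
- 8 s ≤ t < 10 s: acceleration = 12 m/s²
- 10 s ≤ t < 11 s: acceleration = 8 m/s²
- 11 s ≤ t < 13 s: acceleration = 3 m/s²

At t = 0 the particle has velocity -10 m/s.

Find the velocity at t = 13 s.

-52 m/s

Δv equals the area under the a-t graph; then v = v₀ + Δv.
0–2 s: -7 × 2 = -14 m/s
2–8 s: -11 × 6 = -66 m/s
8–10 s: 12 × 2 = 24 m/s
10–11 s: 8 × 1 = 8 m/s
11–13 s: 3 × 2 = 6 m/s
Δv = -42 m/s, so v(13) = -10 + (-42) = -52 m/s.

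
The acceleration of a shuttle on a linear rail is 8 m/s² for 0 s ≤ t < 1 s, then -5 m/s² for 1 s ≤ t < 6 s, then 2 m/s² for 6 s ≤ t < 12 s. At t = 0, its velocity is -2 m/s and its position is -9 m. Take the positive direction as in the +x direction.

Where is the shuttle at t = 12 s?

On each constant-a segment, Δv = aΔt and Δx = v₀Δt + ½aΔt²; chain segment to segment.
0–1 s: v starts -2 m/s; Δx = -2·1 + ½·8·1² = 2 m; v ends 6 m/s.
1–6 s: v starts 6 m/s; Δx = 6·5 + ½·-5·5² = -32.5 m; v ends -19 m/s.
6–12 s: v starts -19 m/s; Δx = -19·6 + ½·2·6² = -78 m; v ends -7 m/s.
x(12) = -9 + Σ Δx = -117.5 m.

-117.5 m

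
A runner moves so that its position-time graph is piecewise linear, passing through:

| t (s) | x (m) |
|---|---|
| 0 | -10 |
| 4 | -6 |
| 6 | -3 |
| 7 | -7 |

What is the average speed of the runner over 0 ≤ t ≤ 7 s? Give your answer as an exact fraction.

Average speed = (total path length)/(elapsed time); on a piecewise-linear x-t graph the path length is Σ|Δx|.
0–4 s: |Δx| = |-6 − -10| = 4 m
4–6 s: |Δx| = |-3 − -6| = 3 m
6–7 s: |Δx| = |-7 − -3| = 4 m
Total path = 11 m; average speed = 11/7 = 11/7 m/s.

11/7 m/s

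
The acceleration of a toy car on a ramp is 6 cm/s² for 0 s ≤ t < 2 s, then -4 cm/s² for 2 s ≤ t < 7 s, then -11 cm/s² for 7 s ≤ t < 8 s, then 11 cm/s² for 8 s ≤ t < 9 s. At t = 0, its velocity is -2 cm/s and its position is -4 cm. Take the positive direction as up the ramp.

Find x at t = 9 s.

-27 cm

On each constant-a segment, Δv = aΔt and Δx = v₀Δt + ½aΔt²; chain segment to segment.
0–2 s: v starts -2 cm/s; Δx = -2·2 + ½·6·2² = 8 cm; v ends 10 cm/s.
2–7 s: v starts 10 cm/s; Δx = 10·5 + ½·-4·5² = 0 cm; v ends -10 cm/s.
7–8 s: v starts -10 cm/s; Δx = -10·1 + ½·-11·1² = -15.5 cm; v ends -21 cm/s.
8–9 s: v starts -21 cm/s; Δx = -21·1 + ½·11·1² = -15.5 cm; v ends -10 cm/s.
x(9) = -4 + Σ Δx = -27 cm.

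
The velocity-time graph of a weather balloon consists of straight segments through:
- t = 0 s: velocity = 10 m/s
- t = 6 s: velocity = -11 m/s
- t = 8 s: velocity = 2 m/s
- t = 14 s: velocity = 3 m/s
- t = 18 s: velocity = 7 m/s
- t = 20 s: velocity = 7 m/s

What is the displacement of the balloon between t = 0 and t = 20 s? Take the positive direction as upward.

Displacement is the signed area under the v-t curve.
0–6 s: ½(10 + -11)(6) = -3 m
6–8 s: ½(-11 + 2)(2) = -9 m
8–14 s: ½(2 + 3)(6) = 15 m
14–18 s: ½(3 + 7)(4) = 20 m
18–20 s: 7 × 2 = 14 m
Net displacement = 37 m

37 m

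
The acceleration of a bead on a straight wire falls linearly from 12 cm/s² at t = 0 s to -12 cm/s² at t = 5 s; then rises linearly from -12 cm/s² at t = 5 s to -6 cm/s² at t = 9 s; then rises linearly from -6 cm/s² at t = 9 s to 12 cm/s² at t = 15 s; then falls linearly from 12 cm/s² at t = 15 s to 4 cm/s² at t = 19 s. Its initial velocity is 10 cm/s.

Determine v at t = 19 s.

24 cm/s

Δv equals the area under the a-t graph; then v = v₀ + Δv.
0–5 s: ½(12 + -12)(5) = 0 cm/s
5–9 s: ½(-12 + -6)(4) = -36 cm/s
9–15 s: ½(-6 + 12)(6) = 18 cm/s
15–19 s: ½(12 + 4)(4) = 32 cm/s
Δv = 14 cm/s, so v(19) = 10 + (14) = 24 cm/s.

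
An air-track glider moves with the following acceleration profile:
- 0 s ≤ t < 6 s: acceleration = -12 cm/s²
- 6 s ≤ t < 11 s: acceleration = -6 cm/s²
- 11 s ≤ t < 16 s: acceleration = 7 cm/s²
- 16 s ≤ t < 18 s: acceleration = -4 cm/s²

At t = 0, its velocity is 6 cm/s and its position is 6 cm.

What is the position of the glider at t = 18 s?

On each constant-a segment, Δv = aΔt and Δx = v₀Δt + ½aΔt²; chain segment to segment.
0–6 s: v starts 6 cm/s; Δx = 6·6 + ½·-12·6² = -180 cm; v ends -66 cm/s.
6–11 s: v starts -66 cm/s; Δx = -66·5 + ½·-6·5² = -405 cm; v ends -96 cm/s.
11–16 s: v starts -96 cm/s; Δx = -96·5 + ½·7·5² = -392.5 cm; v ends -61 cm/s.
16–18 s: v starts -61 cm/s; Δx = -61·2 + ½·-4·2² = -130 cm; v ends -69 cm/s.
x(18) = 6 + Σ Δx = -1101.5 cm.

-1101.5 cm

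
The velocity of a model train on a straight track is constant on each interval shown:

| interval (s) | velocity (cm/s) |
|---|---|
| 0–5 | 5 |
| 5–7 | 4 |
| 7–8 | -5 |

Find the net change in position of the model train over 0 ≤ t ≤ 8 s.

28 cm

Net displacement equals the area under the velocity-time graph (areas below the axis count negative).
0–5 s: 5 × 5 = 25 cm
5–7 s: 4 × 2 = 8 cm
7–8 s: -5 × 1 = -5 cm
Net displacement = 28 cm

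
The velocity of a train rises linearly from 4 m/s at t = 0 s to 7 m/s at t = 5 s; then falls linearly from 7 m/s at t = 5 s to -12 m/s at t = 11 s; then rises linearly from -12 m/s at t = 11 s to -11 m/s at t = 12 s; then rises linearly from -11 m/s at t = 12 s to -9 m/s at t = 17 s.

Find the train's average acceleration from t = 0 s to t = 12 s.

-1.25 m/s²

Average acceleration = Δv/Δt = (-11 − 4)/(12 − 0) = -1.25 m/s².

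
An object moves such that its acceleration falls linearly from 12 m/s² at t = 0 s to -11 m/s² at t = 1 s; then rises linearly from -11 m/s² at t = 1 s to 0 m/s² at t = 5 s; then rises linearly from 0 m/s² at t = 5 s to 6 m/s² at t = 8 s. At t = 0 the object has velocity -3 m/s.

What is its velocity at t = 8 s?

Δv equals the area under the a-t graph; then v = v₀ + Δv.
0–1 s: ½(12 + -11)(1) = 0.5 m/s
1–5 s: ½(-11 + 0)(4) = -22 m/s
5–8 s: ½(0 + 6)(3) = 9 m/s
Δv = -12.5 m/s, so v(8) = -3 + (-12.5) = -15.5 m/s.

-15.5 m/s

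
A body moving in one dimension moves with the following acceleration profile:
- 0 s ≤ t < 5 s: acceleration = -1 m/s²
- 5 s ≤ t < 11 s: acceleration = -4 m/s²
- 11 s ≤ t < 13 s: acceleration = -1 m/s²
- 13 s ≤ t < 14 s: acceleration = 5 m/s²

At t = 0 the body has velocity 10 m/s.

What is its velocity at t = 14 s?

-16 m/s

Δv equals the area under the a-t graph; then v = v₀ + Δv.
0–5 s: -1 × 5 = -5 m/s
5–11 s: -4 × 6 = -24 m/s
11–13 s: -1 × 2 = -2 m/s
13–14 s: 5 × 1 = 5 m/s
Δv = -26 m/s, so v(14) = 10 + (-26) = -16 m/s.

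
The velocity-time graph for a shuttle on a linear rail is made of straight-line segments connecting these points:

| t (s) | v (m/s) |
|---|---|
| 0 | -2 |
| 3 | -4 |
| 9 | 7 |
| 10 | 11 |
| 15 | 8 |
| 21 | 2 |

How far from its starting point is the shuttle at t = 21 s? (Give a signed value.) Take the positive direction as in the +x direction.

Displacement is the signed area under the v-t curve.
0–3 s: ½(-2 + -4)(3) = -9 m
3–9 s: ½(-4 + 7)(6) = 9 m
9–10 s: ½(7 + 11)(1) = 9 m
10–15 s: ½(11 + 8)(5) = 47.5 m
15–21 s: ½(8 + 2)(6) = 30 m
Net displacement = 86.5 m

86.5 m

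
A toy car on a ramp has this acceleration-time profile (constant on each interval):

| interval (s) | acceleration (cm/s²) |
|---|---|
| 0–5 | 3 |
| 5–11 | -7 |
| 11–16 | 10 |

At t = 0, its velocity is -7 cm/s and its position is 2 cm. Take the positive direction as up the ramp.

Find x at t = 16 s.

-118.5 cm

On each constant-a segment, Δv = aΔt and Δx = v₀Δt + ½aΔt²; chain segment to segment.
0–5 s: v starts -7 cm/s; Δx = -7·5 + ½·3·5² = 2.5 cm; v ends 8 cm/s.
5–11 s: v starts 8 cm/s; Δx = 8·6 + ½·-7·6² = -78 cm; v ends -34 cm/s.
11–16 s: v starts -34 cm/s; Δx = -34·5 + ½·10·5² = -45 cm; v ends 16 cm/s.
x(16) = 2 + Σ Δx = -118.5 cm.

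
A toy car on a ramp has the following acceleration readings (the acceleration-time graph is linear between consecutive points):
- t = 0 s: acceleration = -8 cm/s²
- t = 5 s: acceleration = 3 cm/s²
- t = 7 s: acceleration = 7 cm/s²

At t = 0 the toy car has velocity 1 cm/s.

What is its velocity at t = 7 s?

Δv equals the area under the a-t graph; then v = v₀ + Δv.
0–5 s: ½(-8 + 3)(5) = -12.5 cm/s
5–7 s: ½(3 + 7)(2) = 10 cm/s
Δv = -2.5 cm/s, so v(7) = 1 + (-2.5) = -1.5 cm/s.

-1.5 cm/s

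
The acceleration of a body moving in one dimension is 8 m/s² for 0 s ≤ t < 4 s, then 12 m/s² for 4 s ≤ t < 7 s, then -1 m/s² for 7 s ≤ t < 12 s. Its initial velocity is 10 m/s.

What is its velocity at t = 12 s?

Δv equals the area under the a-t graph; then v = v₀ + Δv.
0–4 s: 8 × 4 = 32 m/s
4–7 s: 12 × 3 = 36 m/s
7–12 s: -1 × 5 = -5 m/s
Δv = 63 m/s, so v(12) = 10 + (63) = 73 m/s.

73 m/s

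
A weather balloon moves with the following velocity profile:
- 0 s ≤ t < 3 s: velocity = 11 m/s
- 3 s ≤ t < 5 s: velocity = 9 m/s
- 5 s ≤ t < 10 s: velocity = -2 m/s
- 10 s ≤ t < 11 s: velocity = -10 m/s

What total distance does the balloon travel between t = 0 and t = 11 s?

Total distance travelled is ∫|v| dt — sum the magnitudes of each area piece.
0–3 s: |11| × 3 = 33 m
3–5 s: |9| × 2 = 18 m
5–10 s: |-2| × 5 = 10 m
10–11 s: |-10| × 1 = 10 m
Total distance = 71 m

71 m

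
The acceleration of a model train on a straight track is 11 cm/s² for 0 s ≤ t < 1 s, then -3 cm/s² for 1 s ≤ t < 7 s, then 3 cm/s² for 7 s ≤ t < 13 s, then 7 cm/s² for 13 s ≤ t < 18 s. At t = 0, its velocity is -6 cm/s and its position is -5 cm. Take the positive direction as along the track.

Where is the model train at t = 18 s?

On each constant-a segment, Δv = aΔt and Δx = v₀Δt + ½aΔt²; chain segment to segment.
0–1 s: v starts -6 cm/s; Δx = -6·1 + ½·11·1² = -0.5 cm; v ends 5 cm/s.
1–7 s: v starts 5 cm/s; Δx = 5·6 + ½·-3·6² = -24 cm; v ends -13 cm/s.
7–13 s: v starts -13 cm/s; Δx = -13·6 + ½·3·6² = -24 cm; v ends 5 cm/s.
13–18 s: v starts 5 cm/s; Δx = 5·5 + ½·7·5² = 112.5 cm; v ends 40 cm/s.
x(18) = -5 + Σ Δx = 59 cm.

59 cm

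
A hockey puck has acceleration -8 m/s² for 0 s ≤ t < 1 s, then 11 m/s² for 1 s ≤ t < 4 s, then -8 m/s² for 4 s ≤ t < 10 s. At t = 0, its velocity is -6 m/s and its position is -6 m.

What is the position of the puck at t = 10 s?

On each constant-a segment, Δv = aΔt and Δx = v₀Δt + ½aΔt²; chain segment to segment.
0–1 s: v starts -6 m/s; Δx = -6·1 + ½·-8·1² = -10 m; v ends -14 m/s.
1–4 s: v starts -14 m/s; Δx = -14·3 + ½·11·3² = 7.5 m; v ends 19 m/s.
4–10 s: v starts 19 m/s; Δx = 19·6 + ½·-8·6² = -30 m; v ends -29 m/s.
x(10) = -6 + Σ Δx = -38.5 m.

-38.5 m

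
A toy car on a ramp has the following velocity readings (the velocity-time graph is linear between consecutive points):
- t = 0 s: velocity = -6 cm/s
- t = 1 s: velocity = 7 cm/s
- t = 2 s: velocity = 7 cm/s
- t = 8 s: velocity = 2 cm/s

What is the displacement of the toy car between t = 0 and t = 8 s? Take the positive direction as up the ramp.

34.5 cm

Displacement is the signed area under the v-t curve.
0–1 s: ½(-6 + 7)(1) = 0.5 cm
1–2 s: 7 × 1 = 7 cm
2–8 s: ½(7 + 2)(6) = 27 cm
Net displacement = 34.5 cm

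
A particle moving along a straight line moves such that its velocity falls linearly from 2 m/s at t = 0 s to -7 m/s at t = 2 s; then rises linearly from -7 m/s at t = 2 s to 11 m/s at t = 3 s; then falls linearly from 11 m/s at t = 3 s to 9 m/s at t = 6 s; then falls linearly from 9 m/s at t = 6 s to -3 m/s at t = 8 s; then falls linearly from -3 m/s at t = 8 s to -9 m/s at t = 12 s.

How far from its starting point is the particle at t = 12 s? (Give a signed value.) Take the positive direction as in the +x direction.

Displacement is the signed area under the v-t curve.
0–2 s: ½(2 + -7)(2) = -5 m
2–3 s: ½(-7 + 11)(1) = 2 m
3–6 s: ½(11 + 9)(3) = 30 m
6–8 s: ½(9 + -3)(2) = 6 m
8–12 s: ½(-3 + -9)(4) = -24 m
Net displacement = 9 m

9 m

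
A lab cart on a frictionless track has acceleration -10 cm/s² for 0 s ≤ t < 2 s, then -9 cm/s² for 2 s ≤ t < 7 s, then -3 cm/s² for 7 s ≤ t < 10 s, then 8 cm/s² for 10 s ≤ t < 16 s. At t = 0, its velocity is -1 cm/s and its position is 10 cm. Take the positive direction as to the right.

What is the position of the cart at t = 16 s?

-747 cm

On each constant-a segment, Δv = aΔt and Δx = v₀Δt + ½aΔt²; chain segment to segment.
0–2 s: v starts -1 cm/s; Δx = -1·2 + ½·-10·2² = -22 cm; v ends -21 cm/s.
2–7 s: v starts -21 cm/s; Δx = -21·5 + ½·-9·5² = -217.5 cm; v ends -66 cm/s.
7–10 s: v starts -66 cm/s; Δx = -66·3 + ½·-3·3² = -211.5 cm; v ends -75 cm/s.
10–16 s: v starts -75 cm/s; Δx = -75·6 + ½·8·6² = -306 cm; v ends -27 cm/s.
x(16) = 10 + Σ Δx = -747 cm.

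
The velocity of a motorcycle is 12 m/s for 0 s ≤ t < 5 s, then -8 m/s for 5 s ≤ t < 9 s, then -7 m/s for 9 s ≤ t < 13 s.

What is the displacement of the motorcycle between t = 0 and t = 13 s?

0 m

Net displacement equals the area under the velocity-time graph (areas below the axis count negative).
0–5 s: 12 × 5 = 60 m
5–9 s: -8 × 4 = -32 m
9–13 s: -7 × 4 = -28 m
Net displacement = 0 m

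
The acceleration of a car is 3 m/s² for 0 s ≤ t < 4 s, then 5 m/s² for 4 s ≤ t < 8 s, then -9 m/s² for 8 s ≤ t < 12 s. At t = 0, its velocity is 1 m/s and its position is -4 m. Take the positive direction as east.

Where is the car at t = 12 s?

On each constant-a segment, Δv = aΔt and Δx = v₀Δt + ½aΔt²; chain segment to segment.
0–4 s: v starts 1 m/s; Δx = 1·4 + ½·3·4² = 28 m; v ends 13 m/s.
4–8 s: v starts 13 m/s; Δx = 13·4 + ½·5·4² = 92 m; v ends 33 m/s.
8–12 s: v starts 33 m/s; Δx = 33·4 + ½·-9·4² = 60 m; v ends -3 m/s.
x(12) = -4 + Σ Δx = 176 m.

176 m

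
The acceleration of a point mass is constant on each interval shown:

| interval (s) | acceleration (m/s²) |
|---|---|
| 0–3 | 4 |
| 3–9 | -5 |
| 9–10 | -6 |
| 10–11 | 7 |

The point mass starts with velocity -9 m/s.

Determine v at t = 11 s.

-26 m/s

Δv equals the area under the a-t graph; then v = v₀ + Δv.
0–3 s: 4 × 3 = 12 m/s
3–9 s: -5 × 6 = -30 m/s
9–10 s: -6 × 1 = -6 m/s
10–11 s: 7 × 1 = 7 m/s
Δv = -17 m/s, so v(11) = -9 + (-17) = -26 m/s.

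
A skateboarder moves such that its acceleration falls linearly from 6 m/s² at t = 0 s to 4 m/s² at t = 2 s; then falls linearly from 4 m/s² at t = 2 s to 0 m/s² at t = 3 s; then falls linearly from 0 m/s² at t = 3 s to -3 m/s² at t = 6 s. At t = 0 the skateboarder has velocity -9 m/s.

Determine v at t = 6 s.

-1.5 m/s

Δv equals the area under the a-t graph; then v = v₀ + Δv.
0–2 s: ½(6 + 4)(2) = 10 m/s
2–3 s: ½(4 + 0)(1) = 2 m/s
3–6 s: ½(0 + -3)(3) = -4.5 m/s
Δv = 7.5 m/s, so v(6) = -9 + (7.5) = -1.5 m/s.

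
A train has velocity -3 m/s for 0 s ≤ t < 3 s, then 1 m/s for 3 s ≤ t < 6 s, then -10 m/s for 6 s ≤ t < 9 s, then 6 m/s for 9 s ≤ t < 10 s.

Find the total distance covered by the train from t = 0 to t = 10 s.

Total distance travelled is ∫|v| dt — sum the magnitudes of each area piece.
0–3 s: |-3| × 3 = 9 m
3–6 s: |1| × 3 = 3 m
6–9 s: |-10| × 3 = 30 m
9–10 s: |6| × 1 = 6 m
Total distance = 48 m

48 m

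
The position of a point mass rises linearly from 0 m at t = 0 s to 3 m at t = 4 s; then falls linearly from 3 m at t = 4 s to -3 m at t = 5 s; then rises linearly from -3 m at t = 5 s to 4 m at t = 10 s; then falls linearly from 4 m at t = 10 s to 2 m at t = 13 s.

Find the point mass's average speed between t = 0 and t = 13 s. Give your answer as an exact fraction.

18/13 m/s

Average speed = (total path length)/(elapsed time); on a piecewise-linear x-t graph the path length is Σ|Δx|.
0–4 s: |Δx| = |3 − 0| = 3 m
4–5 s: |Δx| = |-3 − 3| = 6 m
5–10 s: |Δx| = |4 − -3| = 7 m
10–13 s: |Δx| = |2 − 4| = 2 m
Total path = 18 m; average speed = 18/13 = 18/13 m/s.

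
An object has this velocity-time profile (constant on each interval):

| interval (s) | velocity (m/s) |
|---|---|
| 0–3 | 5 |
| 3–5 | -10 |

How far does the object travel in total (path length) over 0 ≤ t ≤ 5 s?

Total distance travelled is ∫|v| dt — sum the magnitudes of each area piece.
0–3 s: |5| × 3 = 15 m
3–5 s: |-10| × 2 = 20 m
Total distance = 35 m

35 m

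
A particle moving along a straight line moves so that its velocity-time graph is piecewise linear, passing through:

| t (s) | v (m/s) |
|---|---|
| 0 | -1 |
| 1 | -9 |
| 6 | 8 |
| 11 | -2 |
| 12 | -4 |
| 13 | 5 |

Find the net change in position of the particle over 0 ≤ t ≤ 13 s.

5 m

Net displacement equals the area under the velocity-time graph (areas below the axis count negative).
0–1 s: ½(-1 + -9)(1) = -5 m
1–6 s: ½(-9 + 8)(5) = -2.5 m
6–11 s: ½(8 + -2)(5) = 15 m
11–12 s: ½(-2 + -4)(1) = -3 m
12–13 s: ½(-4 + 5)(1) = 0.5 m
Net displacement = 5 m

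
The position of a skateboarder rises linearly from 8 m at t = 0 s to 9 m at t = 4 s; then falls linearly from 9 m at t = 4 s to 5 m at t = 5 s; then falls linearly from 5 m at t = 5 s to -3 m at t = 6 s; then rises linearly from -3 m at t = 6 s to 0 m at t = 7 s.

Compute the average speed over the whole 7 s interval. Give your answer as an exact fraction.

Average speed = (total path length)/(elapsed time); on a piecewise-linear x-t graph the path length is Σ|Δx|.
0–4 s: |Δx| = |9 − 8| = 1 m
4–5 s: |Δx| = |5 − 9| = 4 m
5–6 s: |Δx| = |-3 − 5| = 8 m
6–7 s: |Δx| = |0 − -3| = 3 m
Total path = 16 m; average speed = 16/7 = 16/7 m/s.

16/7 m/s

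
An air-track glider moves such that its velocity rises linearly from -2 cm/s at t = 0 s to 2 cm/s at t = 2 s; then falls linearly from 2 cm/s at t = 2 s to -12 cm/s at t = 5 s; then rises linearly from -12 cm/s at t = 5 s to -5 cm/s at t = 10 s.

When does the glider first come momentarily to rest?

t = 1 s

v changes sign on 0–2 s (from -2 to 2); the graph is linear there, so v = 0 at t = 0 + (2)·(2 − 0)/(2 − -2) = 1 s.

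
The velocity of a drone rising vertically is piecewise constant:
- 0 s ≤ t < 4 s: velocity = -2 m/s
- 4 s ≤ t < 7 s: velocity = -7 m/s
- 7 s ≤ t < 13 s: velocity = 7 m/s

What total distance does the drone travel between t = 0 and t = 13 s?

Total distance travelled is ∫|v| dt — sum the magnitudes of each area piece.
0–4 s: |-2| × 4 = 8 m
4–7 s: |-7| × 3 = 21 m
7–13 s: |7| × 6 = 42 m
Total distance = 71 m

71 m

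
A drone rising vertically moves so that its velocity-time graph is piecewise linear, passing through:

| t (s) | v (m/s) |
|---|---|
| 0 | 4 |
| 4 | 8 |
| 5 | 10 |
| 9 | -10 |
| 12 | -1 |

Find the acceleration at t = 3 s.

1 m/s²

Acceleration is the slope of the v-t graph on 0–4 s: (8 − 4)/(4 − 0) = 1 m/s².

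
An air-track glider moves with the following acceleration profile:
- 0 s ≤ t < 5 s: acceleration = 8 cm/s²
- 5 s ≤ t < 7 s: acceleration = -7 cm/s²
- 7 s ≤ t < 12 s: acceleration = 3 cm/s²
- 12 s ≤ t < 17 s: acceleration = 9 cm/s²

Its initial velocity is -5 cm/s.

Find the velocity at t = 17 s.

81 cm/s

Δv equals the area under the a-t graph; then v = v₀ + Δv.
0–5 s: 8 × 5 = 40 cm/s
5–7 s: -7 × 2 = -14 cm/s
7–12 s: 3 × 5 = 15 cm/s
12–17 s: 9 × 5 = 45 cm/s
Δv = 86 cm/s, so v(17) = -5 + (86) = 81 cm/s.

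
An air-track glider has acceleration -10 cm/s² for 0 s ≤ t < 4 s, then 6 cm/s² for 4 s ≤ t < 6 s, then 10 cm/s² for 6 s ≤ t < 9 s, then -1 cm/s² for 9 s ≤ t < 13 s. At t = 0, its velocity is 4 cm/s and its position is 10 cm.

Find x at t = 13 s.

On each constant-a segment, Δv = aΔt and Δx = v₀Δt + ½aΔt²; chain segment to segment.
0–4 s: v starts 4 cm/s; Δx = 4·4 + ½·-10·4² = -64 cm; v ends -36 cm/s.
4–6 s: v starts -36 cm/s; Δx = -36·2 + ½·6·2² = -60 cm; v ends -24 cm/s.
6–9 s: v starts -24 cm/s; Δx = -24·3 + ½·10·3² = -27 cm; v ends 6 cm/s.
9–13 s: v starts 6 cm/s; Δx = 6·4 + ½·-1·4² = 16 cm; v ends 2 cm/s.
x(13) = 10 + Σ Δx = -125 cm.

-125 cm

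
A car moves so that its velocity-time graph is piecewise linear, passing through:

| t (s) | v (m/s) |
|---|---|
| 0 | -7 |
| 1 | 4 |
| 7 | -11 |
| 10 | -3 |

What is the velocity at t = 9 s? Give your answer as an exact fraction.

On 7–10 s the graph is linear from -11 to -3 m/s: v(9) = -11 + (-3 − -11)·(9 − 7)/(10 − 7) = -17/3 m/s.

-17/3 m/s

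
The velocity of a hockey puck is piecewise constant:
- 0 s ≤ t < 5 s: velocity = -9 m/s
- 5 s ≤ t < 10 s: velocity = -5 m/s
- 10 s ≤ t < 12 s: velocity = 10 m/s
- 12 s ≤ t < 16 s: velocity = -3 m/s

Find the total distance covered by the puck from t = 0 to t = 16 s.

Distance (not displacement) is the total path length: add the absolute areas under v-t.
0–5 s: |-9| × 5 = 45 m
5–10 s: |-5| × 5 = 25 m
10–12 s: |10| × 2 = 20 m
12–16 s: |-3| × 4 = 12 m
Total distance = 102 m

102 m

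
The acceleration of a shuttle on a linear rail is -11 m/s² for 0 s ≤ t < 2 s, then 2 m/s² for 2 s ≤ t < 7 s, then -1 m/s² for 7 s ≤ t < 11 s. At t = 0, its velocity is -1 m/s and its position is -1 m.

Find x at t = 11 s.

-175 m

On each constant-a segment, Δv = aΔt and Δx = v₀Δt + ½aΔt²; chain segment to segment.
0–2 s: v starts -1 m/s; Δx = -1·2 + ½·-11·2² = -24 m; v ends -23 m/s.
2–7 s: v starts -23 m/s; Δx = -23·5 + ½·2·5² = -90 m; v ends -13 m/s.
7–11 s: v starts -13 m/s; Δx = -13·4 + ½·-1·4² = -60 m; v ends -17 m/s.
x(11) = -1 + Σ Δx = -175 m.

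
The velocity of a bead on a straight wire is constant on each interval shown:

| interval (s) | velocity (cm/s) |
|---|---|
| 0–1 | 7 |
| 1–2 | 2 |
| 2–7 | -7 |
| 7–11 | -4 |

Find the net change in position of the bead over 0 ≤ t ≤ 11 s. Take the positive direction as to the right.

-42 cm

Displacement is the signed area under the v-t curve.
0–1 s: 7 × 1 = 7 cm
1–2 s: 2 × 1 = 2 cm
2–7 s: -7 × 5 = -35 cm
7–11 s: -4 × 4 = -16 cm
Net displacement = -42 cm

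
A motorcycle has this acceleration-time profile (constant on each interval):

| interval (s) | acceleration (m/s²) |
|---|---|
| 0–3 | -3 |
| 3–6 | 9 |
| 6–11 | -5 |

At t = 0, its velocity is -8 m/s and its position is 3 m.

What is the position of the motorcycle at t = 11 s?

On each constant-a segment, Δv = aΔt and Δx = v₀Δt + ½aΔt²; chain segment to segment.
0–3 s: v starts -8 m/s; Δx = -8·3 + ½·-3·3² = -37.5 m; v ends -17 m/s.
3–6 s: v starts -17 m/s; Δx = -17·3 + ½·9·3² = -10.5 m; v ends 10 m/s.
6–11 s: v starts 10 m/s; Δx = 10·5 + ½·-5·5² = -12.5 m; v ends -15 m/s.
x(11) = 3 + Σ Δx = -57.5 m.

-57.5 m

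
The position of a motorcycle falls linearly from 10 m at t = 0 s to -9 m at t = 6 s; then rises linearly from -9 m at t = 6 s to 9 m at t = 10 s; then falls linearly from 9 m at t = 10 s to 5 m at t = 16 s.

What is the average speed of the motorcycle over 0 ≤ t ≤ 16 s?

2.5625 m/s

Average speed = (total path length)/(elapsed time); on a piecewise-linear x-t graph the path length is Σ|Δx|.
0–6 s: |Δx| = |-9 − 10| = 19 m
6–10 s: |Δx| = |9 − -9| = 18 m
10–16 s: |Δx| = |5 − 9| = 4 m
Total path = 41 m; average speed = 41/16 = 2.5625 m/s.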